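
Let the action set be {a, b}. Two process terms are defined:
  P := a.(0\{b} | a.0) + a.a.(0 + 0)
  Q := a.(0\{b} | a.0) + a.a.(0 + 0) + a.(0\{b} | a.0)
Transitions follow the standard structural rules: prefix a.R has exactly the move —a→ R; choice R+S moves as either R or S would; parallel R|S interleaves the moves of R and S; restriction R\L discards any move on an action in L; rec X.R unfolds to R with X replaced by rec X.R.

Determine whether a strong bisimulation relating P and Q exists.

bisimilar

P's transition system — 5 states:
  u0 = a.(0\{b} | a.0) + a.a.(0 + 0) ⊢ --a--▸ u1, --a--▸ u2
  u1 = 0\{b} | a.0 ⊢ --a--▸ u3
  u2 = a.(0 + 0) ⊢ --a--▸ u4
  u3 = 0\{b} | 0 ⊢ deadlocked
  u4 = 0 + 0 ⊢ deadlocked
Q's transition system — 5 states:
  v0 = a.(0\{b} | a.0) + a.a.(0 + 0) + a.(0\{b} | a.0) ⊢ --a--▸ v1, --a--▸ v2
  v1 = 0\{b} | a.0 ⊢ --a--▸ v3
  v2 = a.(0 + 0) ⊢ --a--▸ v4
  v3 = 0\{b} | 0 ⊢ deadlocked
  v4 = 0 + 0 ⊢ deadlocked
Partition-refinement fixed point:
  B0 = {u0, v0}
  B1 = {u1, u2, v1, v2}
  B2 = {u3, u4, v3, v4}
u0 ∈ B0, v0 ∈ B0 → same block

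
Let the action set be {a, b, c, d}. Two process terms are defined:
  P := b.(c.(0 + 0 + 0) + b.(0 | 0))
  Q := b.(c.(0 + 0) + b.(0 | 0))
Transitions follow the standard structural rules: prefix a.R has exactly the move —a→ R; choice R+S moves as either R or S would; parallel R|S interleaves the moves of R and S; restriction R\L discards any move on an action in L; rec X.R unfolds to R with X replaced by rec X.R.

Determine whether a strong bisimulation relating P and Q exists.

P ~ Q

P's transition system — 4 states:
  m0 = b.(c.(0 + 0 + 0) + b.(0 | 0)) | ··b··> m1
  m1 = c.(0 + 0 + 0) + b.(0 | 0) | ··b··> m2, ··c··> m3
  m2 = 0 | 0 | stopped
  m3 = 0 + 0 + 0 | stopped
Q's transition system — 4 states:
  n0 = b.(c.(0 + 0) + b.(0 | 0)) | ··b··> n1
  n1 = c.(0 + 0) + b.(0 | 0) | ··b··> n2, ··c··> n3
  n2 = 0 | 0 | stopped
  n3 = 0 + 0 | stopped
Partition-refinement fixed point:
  B0 = {m0, n0}
  B1 = {m1, n1}
  B2 = {m2, m3, n2, n3}
m0 ∈ B0, n0 ∈ B0 → same block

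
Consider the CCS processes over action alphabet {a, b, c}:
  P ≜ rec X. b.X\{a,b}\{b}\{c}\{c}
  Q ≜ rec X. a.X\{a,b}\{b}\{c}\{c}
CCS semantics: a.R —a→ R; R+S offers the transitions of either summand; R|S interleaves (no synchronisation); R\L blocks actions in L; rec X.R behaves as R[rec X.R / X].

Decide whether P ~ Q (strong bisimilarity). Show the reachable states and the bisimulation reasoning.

NO

LTS(P): 2 reachable states
  s0 = rec X. b.X\{a,b}\{b}\{c}\{c} | -b-> s1
  s1 = (rec X. b.X\{a,b}\{b}\{c}\{c})\{a,b}\{b}\{c}\{c} | ∅
LTS(Q): 2 reachable states
  t0 = rec X. a.X\{a,b}\{b}\{c}\{c} | -a-> t1
  t1 = (rec X. a.X\{a,b}\{b}\{c}\{c})\{a,b}\{b}\{c}\{c} | ∅
Partition-refinement fixed point:
  B0 = {s0}
  B1 = {s1, t1}
  B2 = {t0}
s0 ∈ B0, t0 ∈ B2 → different blocks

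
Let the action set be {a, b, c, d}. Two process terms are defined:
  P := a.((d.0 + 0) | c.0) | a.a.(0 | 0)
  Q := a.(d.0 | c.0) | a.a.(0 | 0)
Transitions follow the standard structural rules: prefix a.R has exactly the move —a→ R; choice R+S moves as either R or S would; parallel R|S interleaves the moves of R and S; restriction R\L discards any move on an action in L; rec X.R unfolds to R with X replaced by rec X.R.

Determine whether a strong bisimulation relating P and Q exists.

YES

LTS(P): 15 reachable states
  p0 = a.((d.0 + 0) | c.0) | a.a.(0 | 0) | ··a··> p1, ··a··> p2
  p1 = (d.0 + 0) | c.0 | a.a.(0 | 0) | ··a··> p3, ··c··> p4, ··d··> p5
  p2 = a.((d.0 + 0) | c.0) | a.(0 | 0) | ··a··> p3, ··a··> p6
  p3 = (d.0 + 0) | c.0 | a.(0 | 0) | ··a··> p7, ··c··> p8, ··d··> p9
  p4 = (d.0 + 0) | 0 | a.a.(0 | 0) | ··a··> p8, ··d··> p10
  p5 = 0 | c.0 | a.a.(0 | 0) | ··a··> p9, ··c··> p10
  p6 = a.((d.0 + 0) | c.0) | (0 | 0) | ··a··> p7
  p7 = (d.0 + 0) | c.0 | (0 | 0) | ··c··> p11, ··d··> p12
  p8 = (d.0 + 0) | 0 | a.(0 | 0) | ··a··> p11, ··d··> p13
  p9 = 0 | c.0 | a.(0 | 0) | ··a··> p12, ··c··> p13
  p10 = 0 | 0 | a.a.(0 | 0) | ··a··> p13
  p11 = (d.0 + 0) | 0 | (0 | 0) | ··d··> p14
  p12 = 0 | c.0 | (0 | 0) | ··c··> p14
  p13 = 0 | 0 | a.(0 | 0) | ··a··> p14
  p14 = 0 | 0 | (0 | 0) | deadlocked
LTS(Q): 15 reachable states
  q0 = a.(d.0 | c.0) | a.a.(0 | 0) | ··a··> q1, ··a··> q2
  q1 = a.(d.0 | c.0) | a.(0 | 0) | ··a··> q3, ··a··> q4
  q2 = d.0 | c.0 | a.a.(0 | 0) | ··a··> q4, ··c··> q5, ··d··> q6
  q3 = a.(d.0 | c.0) | (0 | 0) | ··a··> q7
  q4 = d.0 | c.0 | a.(0 | 0) | ··a··> q7, ··c··> q8, ··d··> q9
  q5 = d.0 | 0 | a.a.(0 | 0) | ··a··> q8, ··d··> q10
  q6 = 0 | c.0 | a.a.(0 | 0) | ··a··> q9, ··c··> q10
  q7 = d.0 | c.0 | (0 | 0) | ··c··> q11, ··d··> q12
  q8 = d.0 | 0 | a.(0 | 0) | ··a··> q11, ··d··> q13
  q9 = 0 | c.0 | a.(0 | 0) | ··a··> q12, ··c··> q13
  q10 = 0 | 0 | a.a.(0 | 0) | ··a··> q13
  q11 = d.0 | 0 | (0 | 0) | ··d··> q14
  q12 = 0 | c.0 | (0 | 0) | ··c··> q14
  q13 = 0 | 0 | a.(0 | 0) | ··a··> q14
  q14 = 0 | 0 | (0 | 0) | deadlocked
Coarsest stable partition (strong bisimilarity classes):
  B0 = {p0, q0}
  B1 = {p2, q1}
  B2 = {p6, q3}
  B3 = {p7, q7}
  B4 = {p11, q11}
  B5 = {p14, q14}
  B6 = {p12, q12}
  B7 = {p3, q4}
  B8 = {p8, q8}
  B9 = {p13, q13}
  B10 = {p9, q9}
  B11 = {p1, q2}
  B12 = {p4, q5}
  B13 = {p10, q10}
  B14 = {p5, q6}
p0 ∈ B0, q0 ∈ B0 → same block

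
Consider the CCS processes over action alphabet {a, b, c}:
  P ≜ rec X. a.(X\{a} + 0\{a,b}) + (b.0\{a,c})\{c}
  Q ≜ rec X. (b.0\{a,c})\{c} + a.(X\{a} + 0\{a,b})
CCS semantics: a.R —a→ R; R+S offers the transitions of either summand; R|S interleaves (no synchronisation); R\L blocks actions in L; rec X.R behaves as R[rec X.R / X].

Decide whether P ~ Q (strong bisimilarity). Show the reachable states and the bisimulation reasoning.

P's transition system — 4 states:
  u0 = rec X. a.(X\{a} + 0\{a,b}) + (b.0\{a,c})\{c} | =a=> u1, =b=> u2
  u1 = (rec X. a.(X\{a} + 0\{a,b}) + (b.0\{a,c})\{c})\{a} + 0\{a,b} | =b=> u3
  u2 = 0\{a,c}\{c} | ·
  u3 = 0\{a,c}\{c}\{a} | ·
Q's transition system — 4 states:
  v0 = rec X. (b.0\{a,c})\{c} + a.(X\{a} + 0\{a,b}) | =a=> v1, =b=> v2
  v1 = (rec X. (b.0\{a,c})\{c} + a.(X\{a} + 0\{a,b}))\{a} + 0\{a,b} | =b=> v3
  v2 = 0\{a,c}\{c} | ·
  v3 = 0\{a,c}\{c}\{a} | ·
Partition-refinement fixed point:
  B0 = {u0, v0}
  B1 = {u2, u3, v2, v3}
  B2 = {u1, v1}
u0 ∈ B0, v0 ∈ B0 → same block

YES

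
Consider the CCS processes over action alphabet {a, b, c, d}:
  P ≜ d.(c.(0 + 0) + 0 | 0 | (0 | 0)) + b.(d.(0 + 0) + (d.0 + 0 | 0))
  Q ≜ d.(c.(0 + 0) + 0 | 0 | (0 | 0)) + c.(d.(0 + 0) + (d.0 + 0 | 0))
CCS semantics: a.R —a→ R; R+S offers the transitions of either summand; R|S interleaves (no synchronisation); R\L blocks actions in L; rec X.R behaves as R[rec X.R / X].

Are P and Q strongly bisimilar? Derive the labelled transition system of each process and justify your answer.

not bisimilar

LTS(P): 5 reachable states
  u0 = d.(c.(0 + 0) + 0 | 0 | (0 | 0)) + b.(d.(0 + 0) + (d.0 + 0 | 0)) | -b-> u1, -d-> u2
  u1 = d.(0 + 0) + (d.0 + 0 | 0) | -d-> u3, -d-> u4
  u2 = c.(0 + 0) + 0 | 0 | (0 | 0) | -c-> u4
  u3 = 0 | stopped
  u4 = 0 + 0 | stopped
LTS(Q): 5 reachable states
  v0 = d.(c.(0 + 0) + 0 | 0 | (0 | 0)) + c.(d.(0 + 0) + (d.0 + 0 | 0)) | -c-> v1, -d-> v2
  v1 = d.(0 + 0) + (d.0 + 0 | 0) | -d-> v3, -d-> v4
  v2 = c.(0 + 0) + 0 | 0 | (0 | 0) | -c-> v4
  v3 = 0 | stopped
  v4 = 0 + 0 | stopped
Partition-refinement fixed point:
  B0 = {u0}
  B1 = {u1, v1}
  B2 = {u3, u4, v3, v4}
  B3 = {u2, v2}
  B4 = {v0}
u0 ∈ B0, v0 ∈ B4 → different blocks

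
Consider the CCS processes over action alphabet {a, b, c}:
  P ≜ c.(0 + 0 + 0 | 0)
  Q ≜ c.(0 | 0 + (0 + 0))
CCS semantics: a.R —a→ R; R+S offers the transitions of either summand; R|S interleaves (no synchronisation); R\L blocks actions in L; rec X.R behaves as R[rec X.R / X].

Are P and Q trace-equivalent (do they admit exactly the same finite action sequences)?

traces(P) = traces(Q)

P's transition system — 2 states:
  u0 = c.(0 + 0 + 0 | 0) | =c=> u1
  u1 = 0 + 0 + 0 | 0 | (no moves)
Q's transition system — 2 states:
  v0 = c.(0 | 0 + (0 + 0)) | =c=> v1
  v1 = 0 | 0 + (0 + 0) | (no moves)
Bisimilarity quotient blocks:
  B0 = {u0, v0}
  B1 = {u1, v1}
u0 ∈ B0, v0 ∈ B0 → same block
Bisimilar ⇒ trace-equivalent.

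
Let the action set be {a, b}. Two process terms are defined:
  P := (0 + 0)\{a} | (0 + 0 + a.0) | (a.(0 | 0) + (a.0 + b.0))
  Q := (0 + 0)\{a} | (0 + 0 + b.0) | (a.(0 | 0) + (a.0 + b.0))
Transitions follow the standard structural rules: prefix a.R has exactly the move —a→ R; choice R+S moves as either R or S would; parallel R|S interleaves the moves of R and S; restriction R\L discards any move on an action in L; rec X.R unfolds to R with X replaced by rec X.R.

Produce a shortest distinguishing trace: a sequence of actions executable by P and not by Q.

P's transition system — 6 states:
  u0 = (0 + 0)\{a} | (0 + 0 + a.0) | (a.(0 | 0) + (a.0 + b.0)) → —a→ u1, —a→ u2, —a→ u3, —b→ u2
  u1 = (0 + 0)\{a} | (0 + 0 + a.0) | (0 | 0) → —a→ u4
  u2 = (0 + 0)\{a} | (0 + 0 + a.0) | 0 → —a→ u5
  u3 = (0 + 0)\{a} | 0 | (a.(0 | 0) + (a.0 + b.0)) → —a→ u4, —a→ u5, —b→ u5
  u4 = (0 + 0)\{a} | 0 | (0 | 0) → deadlocked
  u5 = (0 + 0)\{a} | 0 | 0 → deadlocked
Q's transition system — 6 states:
  v0 = (0 + 0)\{a} | (0 + 0 + b.0) | (a.(0 | 0) + (a.0 + b.0)) → —a→ v1, —a→ v2, —b→ v2, —b→ v3
  v1 = (0 + 0)\{a} | (0 + 0 + b.0) | (0 | 0) → —b→ v4
  v2 = (0 + 0)\{a} | (0 + 0 + b.0) | 0 → —b→ v5
  v3 = (0 + 0)\{a} | 0 | (a.(0 | 0) + (a.0 + b.0)) → —a→ v4, —a→ v5, —b→ v5
  v4 = (0 + 0)\{a} | 0 | (0 | 0) → deadlocked
  v5 = (0 + 0)\{a} | 0 | 0 → deadlocked
Trace ⟨aa⟩ through P, begin at {u0}:
  step 1 (a): {u1, u2, u3}
  step 2 (a): {u4, u5}
  P completes σ.
Trace ⟨aa⟩ through Q, begin at {v0}:
  step 1 (a): {v1, v2}
  step 2 (a): ∅ (Q stuck)

aa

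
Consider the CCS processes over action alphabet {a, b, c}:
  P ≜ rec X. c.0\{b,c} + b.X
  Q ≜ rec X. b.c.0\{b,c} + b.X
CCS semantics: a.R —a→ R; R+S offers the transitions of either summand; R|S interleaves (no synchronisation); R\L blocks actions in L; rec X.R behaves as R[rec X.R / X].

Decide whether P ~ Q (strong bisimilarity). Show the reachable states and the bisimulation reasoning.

P's transition system — 2 states:
  m0 = rec X. c.0\{b,c} + b.X | --b--▸ m0, --c--▸ m1
  m1 = 0\{b,c} | (no moves)
Q's transition system — 3 states:
  n0 = rec X. b.c.0\{b,c} + b.X | --b--▸ n0, --b--▸ n1
  n1 = c.0\{b,c} | --c--▸ n2
  n2 = 0\{b,c} | (no moves)
Coarsest stable partition (strong bisimilarity classes):
  B0 = {m0}
  B1 = {m1, n2}
  B2 = {n0}
  B3 = {n1}
m0 ∈ B0, n0 ∈ B2 → different blocks

not bisimilar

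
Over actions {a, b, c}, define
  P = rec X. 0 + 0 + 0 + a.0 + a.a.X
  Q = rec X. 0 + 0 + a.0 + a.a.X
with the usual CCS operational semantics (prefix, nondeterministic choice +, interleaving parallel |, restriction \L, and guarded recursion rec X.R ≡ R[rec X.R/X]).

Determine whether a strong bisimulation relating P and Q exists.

P ~ Q

LTS(P): 3 reachable states
  m0 = rec X. 0 + 0 + 0 + a.0 + a.a.X → —a→ m1, —a→ m2
  m1 = 0 → deadlocked
  m2 = a.(rec X. 0 + 0 + 0 + a.0 + a.a.X) → —a→ m0
LTS(Q): 3 reachable states
  n0 = rec X. 0 + 0 + a.0 + a.a.X → —a→ n1, —a→ n2
  n1 = 0 → deadlocked
  n2 = a.(rec X. 0 + 0 + a.0 + a.a.X) → —a→ n0
Partition-refinement fixed point:
  B0 = {m0, n0}
  B1 = {m1, n1}
  B2 = {m2, n2}
m0 ∈ B0, n0 ∈ B0 → same block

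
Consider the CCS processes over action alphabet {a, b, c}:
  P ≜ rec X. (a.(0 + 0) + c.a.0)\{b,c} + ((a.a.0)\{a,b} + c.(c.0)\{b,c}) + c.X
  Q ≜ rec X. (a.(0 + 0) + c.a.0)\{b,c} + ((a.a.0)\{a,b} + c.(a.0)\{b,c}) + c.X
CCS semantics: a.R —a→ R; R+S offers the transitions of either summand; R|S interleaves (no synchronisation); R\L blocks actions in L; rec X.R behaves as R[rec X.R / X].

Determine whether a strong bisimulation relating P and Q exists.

P ≁ Q

P's transition system — 3 states:
  p0 = rec X. (a.(0 + 0) + c.a.0)\{b,c} + ((a.a.0)\{a,b} + c.(c.0)\{b,c}) + c.X → —a→ p1, —c→ p0, —c→ p2
  p1 = (0 + 0)\{b,c} → ∅
  p2 = (c.0)\{b,c} → ∅
Q's transition system — 4 states:
  q0 = rec X. (a.(0 + 0) + c.a.0)\{b,c} + ((a.a.0)\{a,b} + c.(a.0)\{b,c}) + c.X → —a→ q1, —c→ q0, —c→ q2
  q1 = (0 + 0)\{b,c} → ∅
  q2 = (a.0)\{b,c} → —a→ q3
  q3 = 0\{b,c} → ∅
Coarsest stable partition (strong bisimilarity classes):
  B0 = {p0}
  B1 = {p1, p2, q1, q3}
  B2 = {q0}
  B3 = {q2}
p0 ∈ B0, q0 ∈ B2 → different blocks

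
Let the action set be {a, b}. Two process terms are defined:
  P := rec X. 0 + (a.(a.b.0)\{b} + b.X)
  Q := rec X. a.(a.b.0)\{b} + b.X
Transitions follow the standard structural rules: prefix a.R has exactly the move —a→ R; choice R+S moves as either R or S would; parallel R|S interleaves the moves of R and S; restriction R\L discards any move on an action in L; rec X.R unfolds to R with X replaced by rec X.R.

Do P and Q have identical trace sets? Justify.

Reachable graph of P (3 states):
  p0 = rec X. 0 + (a.(a.b.0)\{b} + b.X) → -a-> p1, -b-> p0
  p1 = (a.b.0)\{b} → -a-> p2
  p2 = (b.0)\{b} → deadlocked
Reachable graph of Q (3 states):
  q0 = rec X. a.(a.b.0)\{b} + b.X → -a-> q1, -b-> q0
  q1 = (a.b.0)\{b} → -a-> q2
  q2 = (b.0)\{b} → deadlocked
Coarsest stable partition (strong bisimilarity classes):
  B0 = {p0, q0}
  B1 = {p1, q1}
  B2 = {p2, q2}
p0 ∈ B0, q0 ∈ B0 → same block
Bisimilar ⇒ trace-equivalent.

trace-equivalent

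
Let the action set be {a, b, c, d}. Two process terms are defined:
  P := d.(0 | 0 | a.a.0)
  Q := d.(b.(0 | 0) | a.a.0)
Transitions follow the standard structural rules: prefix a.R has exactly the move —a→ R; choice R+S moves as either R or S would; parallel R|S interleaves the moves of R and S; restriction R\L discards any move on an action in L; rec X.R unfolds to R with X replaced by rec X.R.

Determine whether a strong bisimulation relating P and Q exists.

P's transition system — 4 states:
  m0 = d.(0 | 0 | a.a.0) | --d--▸ m1
  m1 = 0 | 0 | a.a.0 | --a--▸ m2
  m2 = 0 | 0 | a.0 | --a--▸ m3
  m3 = 0 | 0 | 0 | stopped
Q's transition system — 7 states:
  n0 = d.(b.(0 | 0) | a.a.0) | --d--▸ n1
  n1 = b.(0 | 0) | a.a.0 | --a--▸ n2, --b--▸ n3
  n2 = b.(0 | 0) | a.0 | --a--▸ n4, --b--▸ n5
  n3 = 0 | 0 | a.a.0 | --a--▸ n5
  n4 = b.(0 | 0) | 0 | --b--▸ n6
  n5 = 0 | 0 | a.0 | --a--▸ n6
  n6 = 0 | 0 | 0 | stopped
Coarsest stable partition (strong bisimilarity classes):
  B0 = {m0}
  B1 = {m1, n3}
  B2 = {m2, n5}
  B3 = {m3, n6}
  B4 = {n0}
  B5 = {n1}
  B6 = {n2}
  B7 = {n4}
m0 ∈ B0, n0 ∈ B4 → different blocks

NO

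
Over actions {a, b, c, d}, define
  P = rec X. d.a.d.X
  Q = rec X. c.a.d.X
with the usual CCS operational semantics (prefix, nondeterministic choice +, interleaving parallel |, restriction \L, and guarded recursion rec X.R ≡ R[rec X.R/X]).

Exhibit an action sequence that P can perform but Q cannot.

LTS(P): 3 reachable states
  m0 = rec X. d.a.d.X | --d--▸ m1
  m1 = a.d.(rec X. d.a.d.X) | --a--▸ m2
  m2 = d.(rec X. d.a.d.X) | --d--▸ m0
LTS(Q): 3 reachable states
  n0 = rec X. c.a.d.X | --c--▸ n1
  n1 = a.d.(rec X. c.a.d.X) | --a--▸ n2
  n2 = d.(rec X. c.a.d.X) | --d--▸ n0
Trace ⟨d⟩ through P, begin at {m0}:
  step 1 (d): {m1}
  ✓ P
Trace ⟨d⟩ through Q, begin at {n0}:
  step 1 (d): no successor for Q

d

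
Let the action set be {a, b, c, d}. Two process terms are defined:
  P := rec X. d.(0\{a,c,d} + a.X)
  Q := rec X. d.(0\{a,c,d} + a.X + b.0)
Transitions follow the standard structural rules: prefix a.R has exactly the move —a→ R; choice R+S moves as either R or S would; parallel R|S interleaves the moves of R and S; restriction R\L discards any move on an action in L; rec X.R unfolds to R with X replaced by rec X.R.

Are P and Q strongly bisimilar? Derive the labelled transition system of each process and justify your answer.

P ≁ Q

Reachable graph of P (2 states):
  m0 = rec X. d.(0\{a,c,d} + a.X) has moves -d-> m1
  m1 = 0\{a,c,d} + a.(rec X. d.(0\{a,c,d} + a.X)) has moves -a-> m0
Reachable graph of Q (3 states):
  n0 = rec X. d.(0\{a,c,d} + a.X + b.0) has moves -d-> n1
  n1 = 0\{a,c,d} + a.(rec X. d.(0\{a,c,d} + a.X + b.0)) + b.0 has moves -a-> n0, -b-> n2
  n2 = 0 has moves (no moves)
Partition-refinement fixed point:
  B0 = {m0}
  B1 = {m1}
  B2 = {n0}
  B3 = {n1}
  B4 = {n2}
m0 ∈ B0, n0 ∈ B2 → different blocks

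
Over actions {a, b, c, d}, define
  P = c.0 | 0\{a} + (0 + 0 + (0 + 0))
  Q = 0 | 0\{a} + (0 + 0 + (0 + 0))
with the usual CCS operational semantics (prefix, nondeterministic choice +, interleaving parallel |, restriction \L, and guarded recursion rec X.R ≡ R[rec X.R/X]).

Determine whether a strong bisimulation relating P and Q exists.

P ≁ Q

Reachable graph of P (2 states):
  u0 = c.0 | 0\{a} + (0 + 0 + (0 + 0)) | -c-> u1
  u1 = 0 | 0\{a} | deadlocked
Reachable graph of Q (1 states):
  v0 = 0 | 0\{a} + (0 + 0 + (0 + 0)) | deadlocked
Partition-refinement fixed point:
  B0 = {u0}
  B1 = {u1, v0}
u0 ∈ B0, v0 ∈ B1 → different blocks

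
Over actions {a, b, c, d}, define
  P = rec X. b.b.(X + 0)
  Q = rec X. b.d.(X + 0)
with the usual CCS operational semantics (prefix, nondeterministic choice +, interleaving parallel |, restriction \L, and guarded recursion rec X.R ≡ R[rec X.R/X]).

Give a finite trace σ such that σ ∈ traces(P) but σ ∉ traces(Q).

P's transition system — 3 states:
  m0 = rec X. b.b.(X + 0) has moves —b→ m1
  m1 = b.((rec X. b.b.(X + 0)) + 0) has moves —b→ m2
  m2 = (rec X. b.b.(X + 0)) + 0 has moves —b→ m1
Q's transition system — 3 states:
  n0 = rec X. b.d.(X + 0) has moves —b→ n1
  n1 = d.((rec X. b.d.(X + 0)) + 0) has moves —d→ n2
  n2 = (rec X. b.d.(X + 0)) + 0 has moves —b→ n1
Trace ⟨bb⟩ through P, begin at {m0}:
  [1] b ⇒ {m1}
  [2] b ⇒ {m2}
  P completes σ.
Trace ⟨bb⟩ through Q, begin at {n0}:
  [1] b ⇒ {n1}
  [2] b ⇒ ∅ (Q stuck)

bb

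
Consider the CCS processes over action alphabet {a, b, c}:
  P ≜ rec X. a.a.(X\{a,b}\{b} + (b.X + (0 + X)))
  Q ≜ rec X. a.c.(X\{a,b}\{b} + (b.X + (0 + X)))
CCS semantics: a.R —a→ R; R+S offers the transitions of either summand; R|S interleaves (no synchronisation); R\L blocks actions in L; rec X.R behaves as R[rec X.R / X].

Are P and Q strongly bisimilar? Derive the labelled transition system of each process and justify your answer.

P ≁ Q

LTS(P): 3 reachable states
  s0 = rec X. a.a.(X\{a,b}\{b} + (b.X + (0 + X))) ⊢ -a-> s1
  s1 = a.((rec X. a.a.(X\{a,b}\{b} + (b.X + (0 + X))))\{a,b}\{b} + (b.(rec X. a.a.(X\{a,b}\{b} + (b.X + (0 + X)))) + (0 + (rec X. a.a.(X\{a,b}\{b} + (b.X + (0 + X))))))) ⊢ -a-> s2
  s2 = (rec X. a.a.(X\{a,b}\{b} + (b.X + (0 + X))))\{a,b}\{b} + (b.(rec X. a.a.(X\{a,b}\{b} + (b.X + (0 + X)))) + (0 + (rec X. a.a.(X\{a,b}\{b} + (b.X + (0 + X)))))) ⊢ -a-> s1, -b-> s0
LTS(Q): 3 reachable states
  t0 = rec X. a.c.(X\{a,b}\{b} + (b.X + (0 + X))) ⊢ -a-> t1
  t1 = c.((rec X. a.c.(X\{a,b}\{b} + (b.X + (0 + X))))\{a,b}\{b} + (b.(rec X. a.c.(X\{a,b}\{b} + (b.X + (0 + X)))) + (0 + (rec X. a.c.(X\{a,b}\{b} + (b.X + (0 + X))))))) ⊢ -c-> t2
  t2 = (rec X. a.c.(X\{a,b}\{b} + (b.X + (0 + X))))\{a,b}\{b} + (b.(rec X. a.c.(X\{a,b}\{b} + (b.X + (0 + X)))) + (0 + (rec X. a.c.(X\{a,b}\{b} + (b.X + (0 + X)))))) ⊢ -a-> t1, -b-> t0
Partition-refinement fixed point:
  B0 = {s0}
  B1 = {s1}
  B2 = {s2}
  B3 = {t0}
  B4 = {t1}
  B5 = {t2}
s0 ∈ B0, t0 ∈ B3 → different blocks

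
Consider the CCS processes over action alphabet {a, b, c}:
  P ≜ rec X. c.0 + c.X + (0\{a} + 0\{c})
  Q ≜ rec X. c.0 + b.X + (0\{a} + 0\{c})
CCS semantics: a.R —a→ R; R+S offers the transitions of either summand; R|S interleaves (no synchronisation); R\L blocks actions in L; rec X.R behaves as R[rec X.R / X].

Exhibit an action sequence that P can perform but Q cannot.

P's transition system — 2 states:
  u0 = rec X. c.0 + c.X + (0\{a} + 0\{c}) | =c=> u0, =c=> u1
  u1 = 0 | stopped
Q's transition system — 2 states:
  v0 = rec X. c.0 + b.X + (0\{a} + 0\{c}) | =b=> v0, =c=> v1
  v1 = 0 | stopped
Trace ⟨cc⟩ through P, begin at {u0}:
  step 1 (c): {u0, u1}
  step 2 (c): {u0, u1}
  P completes σ.
Trace ⟨cc⟩ through Q, begin at {v0}:
  step 1 (c): {v1}
  step 2 (c): ∅  — Q cannot continue

cc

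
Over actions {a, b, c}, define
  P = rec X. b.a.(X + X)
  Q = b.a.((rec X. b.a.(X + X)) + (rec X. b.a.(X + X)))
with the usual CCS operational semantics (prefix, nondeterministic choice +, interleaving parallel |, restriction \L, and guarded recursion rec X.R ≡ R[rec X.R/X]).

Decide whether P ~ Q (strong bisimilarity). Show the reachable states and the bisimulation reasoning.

P ~ Q

P's transition system — 3 states:
  u0 = rec X. b.a.(X + X) → —b→ u1
  u1 = a.((rec X. b.a.(X + X)) + (rec X. b.a.(X + X))) → —a→ u2
  u2 = (rec X. b.a.(X + X)) + (rec X. b.a.(X + X)) → —b→ u1
Q's transition system — 3 states:
  v0 = b.a.((rec X. b.a.(X + X)) + (rec X. b.a.(X + X))) → —b→ v1
  v1 = a.((rec X. b.a.(X + X)) + (rec X. b.a.(X + X))) → —a→ v2
  v2 = (rec X. b.a.(X + X)) + (rec X. b.a.(X + X)) → —b→ v1
Coarsest stable partition (strong bisimilarity classes):
  B0 = {u0, u2, v0, v2}
  B1 = {u1, v1}
u0 ∈ B0, v0 ∈ B0 → same block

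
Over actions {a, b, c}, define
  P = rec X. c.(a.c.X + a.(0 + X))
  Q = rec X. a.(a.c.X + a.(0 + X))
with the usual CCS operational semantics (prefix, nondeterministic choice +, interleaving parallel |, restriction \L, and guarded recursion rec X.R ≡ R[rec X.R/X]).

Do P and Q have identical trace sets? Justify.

trace-distinct — witness ⟨c⟩

Reachable graph of P (4 states):
  s0 = rec X. c.(a.c.X + a.(0 + X)) :: =c=> s1
  s1 = a.c.(rec X. c.(a.c.X + a.(0 + X))) + a.(0 + (rec X. c.(a.c.X + a.(0 + X)))) :: =a=> s2, =a=> s3
  s2 = 0 + (rec X. c.(a.c.X + a.(0 + X))) :: =c=> s1
  s3 = c.(rec X. c.(a.c.X + a.(0 + X))) :: =c=> s0
Reachable graph of Q (4 states):
  t0 = rec X. a.(a.c.X + a.(0 + X)) :: =a=> t1
  t1 = a.c.(rec X. a.(a.c.X + a.(0 + X))) + a.(0 + (rec X. a.(a.c.X + a.(0 + X)))) :: =a=> t2, =a=> t3
  t2 = 0 + (rec X. a.(a.c.X + a.(0 + X))) :: =a=> t1
  t3 = c.(rec X. a.(a.c.X + a.(0 + X))) :: =c=> t0
Trace ⟨c⟩ through P, begin at {s0}:
  step 1 (c): {s1}
  P completes σ.
Trace ⟨c⟩ through Q, begin at {t0}:
  step 1 (c): ∅  — Q cannot continue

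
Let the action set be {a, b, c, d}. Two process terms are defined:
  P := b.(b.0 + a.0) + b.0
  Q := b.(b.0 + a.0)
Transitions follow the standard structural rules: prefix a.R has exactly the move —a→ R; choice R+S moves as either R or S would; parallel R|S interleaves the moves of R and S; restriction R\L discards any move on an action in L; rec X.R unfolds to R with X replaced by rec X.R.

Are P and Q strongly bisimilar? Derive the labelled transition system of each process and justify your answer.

not bisimilar

P's transition system — 3 states:
  m0 = b.(b.0 + a.0) + b.0 :: -b-> m1, -b-> m2
  m1 = 0 :: deadlocked
  m2 = b.0 + a.0 :: -a-> m1, -b-> m1
Q's transition system — 3 states:
  n0 = b.(b.0 + a.0) :: -b-> n1
  n1 = b.0 + a.0 :: -a-> n2, -b-> n2
  n2 = 0 :: deadlocked
Coarsest stable partition (strong bisimilarity classes):
  B0 = {m0}
  B1 = {m1, n2}
  B2 = {m2, n1}
  B3 = {n0}
m0 ∈ B0, n0 ∈ B3 → different blocks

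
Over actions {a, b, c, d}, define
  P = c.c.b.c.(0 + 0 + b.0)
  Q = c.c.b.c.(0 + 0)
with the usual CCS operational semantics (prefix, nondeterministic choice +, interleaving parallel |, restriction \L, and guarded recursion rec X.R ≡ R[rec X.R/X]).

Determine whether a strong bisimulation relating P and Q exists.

P ≁ Q

Reachable graph of P (6 states):
  p0 = c.c.b.c.(0 + 0 + b.0) | ··c··> p1
  p1 = c.b.c.(0 + 0 + b.0) | ··c··> p2
  p2 = b.c.(0 + 0 + b.0) | ··b··> p3
  p3 = c.(0 + 0 + b.0) | ··c··> p4
  p4 = 0 + 0 + b.0 | ··b··> p5
  p5 = 0 | stopped
Reachable graph of Q (5 states):
  q0 = c.c.b.c.(0 + 0) | ··c··> q1
  q1 = c.b.c.(0 + 0) | ··c··> q2
  q2 = b.c.(0 + 0) | ··b··> q3
  q3 = c.(0 + 0) | ··c··> q4
  q4 = 0 + 0 | stopped
Bisimilarity quotient blocks:
  B0 = {p0}
  B1 = {p1}
  B2 = {p2}
  B3 = {p3}
  B4 = {p4}
  B5 = {p5, q4}
  B6 = {q0}
  B7 = {q1}
  B8 = {q2}
  B9 = {q3}
p0 ∈ B0, q0 ∈ B6 → different blocks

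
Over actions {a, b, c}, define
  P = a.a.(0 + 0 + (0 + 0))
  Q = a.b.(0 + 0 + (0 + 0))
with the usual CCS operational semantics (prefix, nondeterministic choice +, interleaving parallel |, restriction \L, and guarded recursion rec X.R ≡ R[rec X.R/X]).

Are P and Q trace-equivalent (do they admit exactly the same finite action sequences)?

Reachable graph of P (3 states):
  m0 = a.a.(0 + 0 + (0 + 0)) | =a=> m1
  m1 = a.(0 + 0 + (0 + 0)) | =a=> m2
  m2 = 0 + 0 + (0 + 0) | deadlocked
Reachable graph of Q (3 states):
  n0 = a.b.(0 + 0 + (0 + 0)) | =a=> n1
  n1 = b.(0 + 0 + (0 + 0)) | =b=> n2
  n2 = 0 + 0 + (0 + 0) | deadlocked
Run σ = ⟨aa⟩ on P: start {m0}
  after a @ step 1: {m1}
  after a @ step 2: {m2}
  P completes σ.
Run σ = ⟨aa⟩ on Q: start {n0}
  after a @ step 1: {n1}
  after a @ step 2: no successor for Q

NO — witness ⟨aa⟩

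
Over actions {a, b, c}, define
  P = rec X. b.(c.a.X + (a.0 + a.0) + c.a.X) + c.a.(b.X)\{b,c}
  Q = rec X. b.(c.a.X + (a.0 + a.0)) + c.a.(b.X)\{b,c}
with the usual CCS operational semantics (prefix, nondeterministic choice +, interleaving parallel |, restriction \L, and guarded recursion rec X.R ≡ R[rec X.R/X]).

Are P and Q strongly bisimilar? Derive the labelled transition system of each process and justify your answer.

Reachable graph of P (6 states):
  m0 = rec X. b.(c.a.X + (a.0 + a.0) + c.a.X) + c.a.(b.X)\{b,c} :: —b→ m1, —c→ m2
  m1 = c.a.(rec X. b.(c.a.X + (a.0 + a.0) + c.a.X) + c.a.(b.X)\{b,c}) + (a.0 + a.0) + c.a.(rec X. b.(c.a.X + (a.0 + a.0) + c.a.X) + c.a.(b.X)\{b,c}) :: —a→ m3, —c→ m4
  m2 = a.(b.(rec X. b.(c.a.X + (a.0 + a.0) + c.a.X) + c.a.(b.X)\{b,c}))\{b,c} :: —a→ m5
  m3 = 0 :: ∅
  m4 = a.(rec X. b.(c.a.X + (a.0 + a.0) + c.a.X) + c.a.(b.X)\{b,c}) :: —a→ m0
  m5 = (b.(rec X. b.(c.a.X + (a.0 + a.0) + c.a.X) + c.a.(b.X)\{b,c}))\{b,c} :: ∅
Reachable graph of Q (6 states):
  n0 = rec X. b.(c.a.X + (a.0 + a.0)) + c.a.(b.X)\{b,c} :: —b→ n1, —c→ n2
  n1 = c.a.(rec X. b.(c.a.X + (a.0 + a.0)) + c.a.(b.X)\{b,c}) + (a.0 + a.0) :: —a→ n3, —c→ n4
  n2 = a.(b.(rec X. b.(c.a.X + (a.0 + a.0)) + c.a.(b.X)\{b,c}))\{b,c} :: —a→ n5
  n3 = 0 :: ∅
  n4 = a.(rec X. b.(c.a.X + (a.0 + a.0)) + c.a.(b.X)\{b,c}) :: —a→ n0
  n5 = (b.(rec X. b.(c.a.X + (a.0 + a.0)) + c.a.(b.X)\{b,c}))\{b,c} :: ∅
Coarsest stable partition (strong bisimilarity classes):
  B0 = {m0, n0}
  B1 = {m2, n2}
  B2 = {m3, m5, n3, n5}
  B3 = {m1, n1}
  B4 = {m4, n4}
m0 ∈ B0, n0 ∈ B0 → same block

bisimilar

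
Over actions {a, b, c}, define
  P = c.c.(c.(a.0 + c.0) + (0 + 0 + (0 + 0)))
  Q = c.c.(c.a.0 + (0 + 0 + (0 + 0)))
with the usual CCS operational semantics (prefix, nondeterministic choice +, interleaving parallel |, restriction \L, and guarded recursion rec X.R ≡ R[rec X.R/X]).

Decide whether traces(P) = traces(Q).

Reachable graph of P (5 states):
  s0 = c.c.(c.(a.0 + c.0) + (0 + 0 + (0 + 0))) ⊢ --c--▸ s1
  s1 = c.(c.(a.0 + c.0) + (0 + 0 + (0 + 0))) ⊢ --c--▸ s2
  s2 = c.(a.0 + c.0) + (0 + 0 + (0 + 0)) ⊢ --c--▸ s3
  s3 = a.0 + c.0 ⊢ --a--▸ s4, --c--▸ s4
  s4 = 0 ⊢ stopped
Reachable graph of Q (5 states):
  t0 = c.c.(c.a.0 + (0 + 0 + (0 + 0))) ⊢ --c--▸ t1
  t1 = c.(c.a.0 + (0 + 0 + (0 + 0))) ⊢ --c--▸ t2
  t2 = c.a.0 + (0 + 0 + (0 + 0)) ⊢ --c--▸ t3
  t3 = a.0 ⊢ --a--▸ t4
  t4 = 0 ⊢ stopped
Executing cccc from P (initial set {s0}):
  after c @ step 1: {s1}
  after c @ step 2: {s2}
  after c @ step 3: {s3}
  after c @ step 4: {s4}
  — P admits the full trace.
Executing cccc from Q (initial set {t0}):
  after c @ step 1: {t1}
  after c @ step 2: {t2}
  after c @ step 3: {t3}
  after c @ step 4: ∅  — Q cannot continue

traces(P) ≠ traces(Q) — witness ⟨cccc⟩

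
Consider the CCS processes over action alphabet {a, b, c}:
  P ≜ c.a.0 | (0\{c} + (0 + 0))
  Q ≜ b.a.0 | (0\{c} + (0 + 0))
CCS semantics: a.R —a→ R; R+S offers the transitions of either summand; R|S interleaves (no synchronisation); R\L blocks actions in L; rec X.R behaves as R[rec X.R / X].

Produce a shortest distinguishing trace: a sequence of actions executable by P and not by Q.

LTS(P): 3 reachable states
  s0 = c.a.0 | (0\{c} + (0 + 0)) → --c--▸ s1
  s1 = a.0 | (0\{c} + (0 + 0)) → --a--▸ s2
  s2 = 0 | (0\{c} + (0 + 0)) → ·
LTS(Q): 3 reachable states
  t0 = b.a.0 | (0\{c} + (0 + 0)) → --b--▸ t1
  t1 = a.0 | (0\{c} + (0 + 0)) → --a--▸ t2
  t2 = 0 | (0\{c} + (0 + 0)) → ·
Executing c from P (initial set {s0}):
  [1] c ⇒ {s1}
  ✓ P
Executing c from Q (initial set {t0}):
  [1] c ⇒ ∅  — Q cannot continue

c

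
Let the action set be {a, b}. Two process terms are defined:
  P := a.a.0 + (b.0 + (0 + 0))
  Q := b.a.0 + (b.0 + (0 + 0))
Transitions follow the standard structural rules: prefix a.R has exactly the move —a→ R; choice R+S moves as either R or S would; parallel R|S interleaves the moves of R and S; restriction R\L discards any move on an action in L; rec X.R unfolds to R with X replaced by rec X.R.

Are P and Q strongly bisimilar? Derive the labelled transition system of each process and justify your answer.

not bisimilar

LTS(P): 3 reachable states
  p0 = a.a.0 + (b.0 + (0 + 0)) :: ··a··> p1, ··b··> p2
  p1 = a.0 :: ··a··> p2
  p2 = 0 :: stopped
LTS(Q): 3 reachable states
  q0 = b.a.0 + (b.0 + (0 + 0)) :: ··b··> q1, ··b··> q2
  q1 = 0 :: stopped
  q2 = a.0 :: ··a··> q1
Bisimilarity quotient blocks:
  B0 = {p0}
  B1 = {p2, q1}
  B2 = {p1, q2}
  B3 = {q0}
p0 ∈ B0, q0 ∈ B3 → different blocks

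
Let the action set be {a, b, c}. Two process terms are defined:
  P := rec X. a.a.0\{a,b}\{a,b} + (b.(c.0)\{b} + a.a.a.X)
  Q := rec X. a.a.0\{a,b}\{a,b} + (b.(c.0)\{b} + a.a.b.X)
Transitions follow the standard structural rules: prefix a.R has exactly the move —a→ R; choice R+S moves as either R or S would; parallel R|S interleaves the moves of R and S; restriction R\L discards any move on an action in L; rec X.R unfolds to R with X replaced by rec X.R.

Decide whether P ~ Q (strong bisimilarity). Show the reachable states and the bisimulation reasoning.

Reachable graph of P (7 states):
  s0 = rec X. a.a.0\{a,b}\{a,b} + (b.(c.0)\{b} + a.a.a.X) | =a=> s1, =a=> s2, =b=> s3
  s1 = a.0\{a,b}\{a,b} | =a=> s4
  s2 = a.a.(rec X. a.a.0\{a,b}\{a,b} + (b.(c.0)\{b} + a.a.a.X)) | =a=> s5
  s3 = (c.0)\{b} | =c=> s6
  s4 = 0\{a,b}\{a,b} | ·
  s5 = a.(rec X. a.a.0\{a,b}\{a,b} + (b.(c.0)\{b} + a.a.a.X)) | =a=> s0
  s6 = 0\{b} | ·
Reachable graph of Q (7 states):
  t0 = rec X. a.a.0\{a,b}\{a,b} + (b.(c.0)\{b} + a.a.b.X) | =a=> t1, =a=> t2, =b=> t3
  t1 = a.0\{a,b}\{a,b} | =a=> t4
  t2 = a.b.(rec X. a.a.0\{a,b}\{a,b} + (b.(c.0)\{b} + a.a.b.X)) | =a=> t5
  t3 = (c.0)\{b} | =c=> t6
  t4 = 0\{a,b}\{a,b} | ·
  t5 = b.(rec X. a.a.0\{a,b}\{a,b} + (b.(c.0)\{b} + a.a.b.X)) | =b=> t0
  t6 = 0\{b} | ·
Bisimilarity quotient blocks:
  B0 = {s0}
  B1 = {s2}
  B2 = {s5}
  B3 = {s1, t1}
  B4 = {s4, s6, t4, t6}
  B5 = {s3, t3}
  B6 = {t0}
  B7 = {t2}
  B8 = {t5}
s0 ∈ B0, t0 ∈ B6 → different blocks

P ≁ Q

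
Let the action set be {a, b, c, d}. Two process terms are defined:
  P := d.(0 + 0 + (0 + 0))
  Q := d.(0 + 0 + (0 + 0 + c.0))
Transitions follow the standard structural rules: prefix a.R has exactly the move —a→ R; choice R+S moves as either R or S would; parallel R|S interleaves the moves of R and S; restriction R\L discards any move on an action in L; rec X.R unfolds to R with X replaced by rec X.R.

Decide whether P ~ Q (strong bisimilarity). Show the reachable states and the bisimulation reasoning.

Reachable graph of P (2 states):
  s0 = d.(0 + 0 + (0 + 0)) has moves —d→ s1
  s1 = 0 + 0 + (0 + 0) has moves stopped
Reachable graph of Q (3 states):
  t0 = d.(0 + 0 + (0 + 0 + c.0)) has moves —d→ t1
  t1 = 0 + 0 + (0 + 0 + c.0) has moves —c→ t2
  t2 = 0 has moves stopped
Coarsest stable partition (strong bisimilarity classes):
  B0 = {s0}
  B1 = {s1, t2}
  B2 = {t0}
  B3 = {t1}
s0 ∈ B0, t0 ∈ B2 → different blocks

NO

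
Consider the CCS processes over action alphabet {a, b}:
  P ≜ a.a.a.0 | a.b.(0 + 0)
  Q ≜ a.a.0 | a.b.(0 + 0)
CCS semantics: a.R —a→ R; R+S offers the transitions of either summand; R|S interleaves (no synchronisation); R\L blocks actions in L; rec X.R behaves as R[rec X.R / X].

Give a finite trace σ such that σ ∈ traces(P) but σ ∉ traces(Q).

aaaa

Reachable graph of P (12 states):
  p0 = a.a.a.0 | a.b.(0 + 0) | --a--▸ p1, --a--▸ p2
  p1 = a.a.0 | a.b.(0 + 0) | --a--▸ p3, --a--▸ p4
  p2 = a.a.a.0 | b.(0 + 0) | --a--▸ p4, --b--▸ p5
  p3 = a.0 | a.b.(0 + 0) | --a--▸ p6, --a--▸ p7
  p4 = a.a.0 | b.(0 + 0) | --a--▸ p7, --b--▸ p8
  p5 = a.a.a.0 | (0 + 0) | --a--▸ p8
  p6 = 0 | a.b.(0 + 0) | --a--▸ p9
  p7 = a.0 | b.(0 + 0) | --a--▸ p9, --b--▸ p10
  p8 = a.a.0 | (0 + 0) | --a--▸ p10
  p9 = 0 | b.(0 + 0) | --b--▸ p11
  p10 = a.0 | (0 + 0) | --a--▸ p11
  p11 = 0 | (0 + 0) | deadlocked
Reachable graph of Q (9 states):
  q0 = a.a.0 | a.b.(0 + 0) | --a--▸ q1, --a--▸ q2
  q1 = a.0 | a.b.(0 + 0) | --a--▸ q3, --a--▸ q4
  q2 = a.a.0 | b.(0 + 0) | --a--▸ q4, --b--▸ q5
  q3 = 0 | a.b.(0 + 0) | --a--▸ q6
  q4 = a.0 | b.(0 + 0) | --a--▸ q6, --b--▸ q7
  q5 = a.a.0 | (0 + 0) | --a--▸ q7
  q6 = 0 | b.(0 + 0) | --b--▸ q8
  q7 = a.0 | (0 + 0) | --a--▸ q8
  q8 = 0 | (0 + 0) | deadlocked
Run σ = ⟨aaaa⟩ on P: start {p0}
  step 1 (a): {p1, p2}
  step 2 (a): {p3, p4}
  step 3 (a): {p6, p7}
  step 4 (a): {p9}
  — P admits the full trace.
Run σ = ⟨aaaa⟩ on Q: start {q0}
  step 1 (a): {q1, q2}
  step 2 (a): {q3, q4}
  step 3 (a): {q6}
  step 4 (a): ∅ (Q stuck)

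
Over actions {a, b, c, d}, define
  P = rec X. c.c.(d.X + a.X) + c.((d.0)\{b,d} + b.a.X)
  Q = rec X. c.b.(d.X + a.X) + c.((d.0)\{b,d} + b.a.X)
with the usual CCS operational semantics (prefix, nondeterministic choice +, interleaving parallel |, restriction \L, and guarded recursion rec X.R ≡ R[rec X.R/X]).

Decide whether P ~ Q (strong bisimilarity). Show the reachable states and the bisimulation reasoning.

NO

Reachable graph of P (5 states):
  m0 = rec X. c.c.(d.X + a.X) + c.((d.0)\{b,d} + b.a.X) has moves —c→ m1, —c→ m2
  m1 = (d.0)\{b,d} + b.a.(rec X. c.c.(d.X + a.X) + c.((d.0)\{b,d} + b.a.X)) has moves —b→ m3
  m2 = c.(d.(rec X. c.c.(d.X + a.X) + c.((d.0)\{b,d} + b.a.X)) + a.(rec X. c.c.(d.X + a.X) + c.((d.0)\{b,d} + b.a.X))) has moves —c→ m4
  m3 = a.(rec X. c.c.(d.X + a.X) + c.((d.0)\{b,d} + b.a.X)) has moves —a→ m0
  m4 = d.(rec X. c.c.(d.X + a.X) + c.((d.0)\{b,d} + b.a.X)) + a.(rec X. c.c.(d.X + a.X) + c.((d.0)\{b,d} + b.a.X)) has moves —a→ m0, —d→ m0
Reachable graph of Q (5 states):
  n0 = rec X. c.b.(d.X + a.X) + c.((d.0)\{b,d} + b.a.X) has moves —c→ n1, —c→ n2
  n1 = (d.0)\{b,d} + b.a.(rec X. c.b.(d.X + a.X) + c.((d.0)\{b,d} + b.a.X)) has moves —b→ n3
  n2 = b.(d.(rec X. c.b.(d.X + a.X) + c.((d.0)\{b,d} + b.a.X)) + a.(rec X. c.b.(d.X + a.X) + c.((d.0)\{b,d} + b.a.X))) has moves —b→ n4
  n3 = a.(rec X. c.b.(d.X + a.X) + c.((d.0)\{b,d} + b.a.X)) has moves —a→ n0
  n4 = d.(rec X. c.b.(d.X + a.X) + c.((d.0)\{b,d} + b.a.X)) + a.(rec X. c.b.(d.X + a.X) + c.((d.0)\{b,d} + b.a.X)) has moves —a→ n0, —d→ n0
Partition-refinement fixed point:
  B0 = {m0}
  B1 = {m2}
  B2 = {m4}
  B3 = {m1}
  B4 = {m3}
  B5 = {n0}
  B6 = {n1}
  B7 = {n3}
  B8 = {n2}
  B9 = {n4}
m0 ∈ B0, n0 ∈ B5 → different blocks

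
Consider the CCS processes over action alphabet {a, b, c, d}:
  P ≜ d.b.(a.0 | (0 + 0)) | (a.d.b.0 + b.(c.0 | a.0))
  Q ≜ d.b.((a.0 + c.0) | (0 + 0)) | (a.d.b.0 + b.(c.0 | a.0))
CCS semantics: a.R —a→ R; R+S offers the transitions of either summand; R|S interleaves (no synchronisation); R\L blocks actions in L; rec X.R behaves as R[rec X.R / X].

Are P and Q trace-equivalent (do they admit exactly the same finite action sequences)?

Reachable graph of P (32 states):
  s0 = d.b.(a.0 | (0 + 0)) | (a.d.b.0 + b.(c.0 | a.0)) :: —a→ s1, —b→ s2, —d→ s3
  s1 = d.b.(a.0 | (0 + 0)) | d.b.0 :: —d→ s4, —d→ s5
  s2 = d.b.(a.0 | (0 + 0)) | (c.0 | a.0) :: —a→ s6, —c→ s7, —d→ s8
  s3 = b.(a.0 | (0 + 0)) | (a.d.b.0 + b.(c.0 | a.0)) :: —a→ s4, —b→ s8, —b→ s9
  s4 = b.(a.0 | (0 + 0)) | d.b.0 :: —b→ s10, —d→ s11
  s5 = d.b.(a.0 | (0 + 0)) | b.0 :: —b→ s12, —d→ s11
  s6 = d.b.(a.0 | (0 + 0)) | (c.0 | 0) :: —c→ s13, —d→ s14
  s7 = d.b.(a.0 | (0 + 0)) | (0 | a.0) :: —a→ s13, —d→ s15
  s8 = b.(a.0 | (0 + 0)) | (c.0 | a.0) :: —a→ s14, —b→ s16, —c→ s15
  s9 = a.0 | (0 + 0) | (a.d.b.0 + b.(c.0 | a.0)) :: —a→ s10, —a→ s17, —b→ s16
  s10 = a.0 | (0 + 0) | d.b.0 :: —a→ s18, —d→ s19
  s11 = b.(a.0 | (0 + 0)) | b.0 :: —b→ s19, —b→ s20
  s12 = d.b.(a.0 | (0 + 0)) | 0 :: —d→ s20
  s13 = d.b.(a.0 | (0 + 0)) | (0 | 0) :: —d→ s21
  s14 = b.(a.0 | (0 + 0)) | (c.0 | 0) :: —b→ s22, —c→ s21
  s15 = b.(a.0 | (0 + 0)) | (0 | a.0) :: —a→ s21, —b→ s23
  s16 = a.0 | (0 + 0) | (c.0 | a.0) :: —a→ s22, —a→ s24, —c→ s23
  s17 = 0 | (0 + 0) | (a.d.b.0 + b.(c.0 | a.0)) :: —a→ s18, —b→ s24
  s18 = 0 | (0 + 0) | d.b.0 :: —d→ s25
  s19 = a.0 | (0 + 0) | b.0 :: —a→ s25, —b→ s26
  s20 = b.(a.0 | (0 + 0)) | 0 :: —b→ s26
  s21 = b.(a.0 | (0 + 0)) | (0 | 0) :: —b→ s27
  s22 = a.0 | (0 + 0) | (c.0 | 0) :: —a→ s28, —c→ s27
  s23 = a.0 | (0 + 0) | (0 | a.0) :: —a→ s27, —a→ s29
  s24 = 0 | (0 + 0) | (c.0 | a.0) :: —a→ s28, —c→ s29
  s25 = 0 | (0 + 0) | b.0 :: —b→ s30
  s26 = a.0 | (0 + 0) | 0 :: —a→ s30
  s27 = a.0 | (0 + 0) | (0 | 0) :: —a→ s31
  s28 = 0 | (0 + 0) | (c.0 | 0) :: —c→ s31
  s29 = 0 | (0 + 0) | (0 | a.0) :: —a→ s31
  s30 = 0 | (0 + 0) | 0 :: ·
  s31 = 0 | (0 + 0) | (0 | 0) :: ·
Reachable graph of Q (32 states):
  t0 = d.b.((a.0 + c.0) | (0 + 0)) | (a.d.b.0 + b.(c.0 | a.0)) :: —a→ t1, —b→ t2, —d→ t3
  t1 = d.b.((a.0 + c.0) | (0 + 0)) | d.b.0 :: —d→ t4, —d→ t5
  t2 = d.b.((a.0 + c.0) | (0 + 0)) | (c.0 | a.0) :: —a→ t6, —c→ t7, —d→ t8
  t3 = b.((a.0 + c.0) | (0 + 0)) | (a.d.b.0 + b.(c.0 | a.0)) :: —a→ t4, —b→ t8, —b→ t9
  t4 = b.((a.0 + c.0) | (0 + 0)) | d.b.0 :: —b→ t10, —d→ t11
  t5 = d.b.((a.0 + c.0) | (0 + 0)) | b.0 :: —b→ t12, —d→ t11
  t6 = d.b.((a.0 + c.0) | (0 + 0)) | (c.0 | 0) :: —c→ t13, —d→ t14
  t7 = d.b.((a.0 + c.0) | (0 + 0)) | (0 | a.0) :: —a→ t13, —d→ t15
  t8 = b.((a.0 + c.0) | (0 + 0)) | (c.0 | a.0) :: —a→ t14, —b→ t16, —c→ t15
  t9 = (a.0 + c.0) | (0 + 0) | (a.d.b.0 + b.(c.0 | a.0)) :: —a→ t10, —a→ t17, —b→ t16, —c→ t17
  t10 = (a.0 + c.0) | (0 + 0) | d.b.0 :: —a→ t18, —c→ t18, —d→ t19
  t11 = b.((a.0 + c.0) | (0 + 0)) | b.0 :: —b→ t19, —b→ t20
  t12 = d.b.((a.0 + c.0) | (0 + 0)) | 0 :: —d→ t20
  t13 = d.b.((a.0 + c.0) | (0 + 0)) | (0 | 0) :: —d→ t21
  t14 = b.((a.0 + c.0) | (0 + 0)) | (c.0 | 0) :: —b→ t22, —c→ t21
  t15 = b.((a.0 + c.0) | (0 + 0)) | (0 | a.0) :: —a→ t21, —b→ t23
  t16 = (a.0 + c.0) | (0 + 0) | (c.0 | a.0) :: —a→ t22, —a→ t24, —c→ t23, —c→ t24
  t17 = 0 | (0 + 0) | (a.d.b.0 + b.(c.0 | a.0)) :: —a→ t18, —b→ t24
  t18 = 0 | (0 + 0) | d.b.0 :: —d→ t25
  t19 = (a.0 + c.0) | (0 + 0) | b.0 :: —a→ t25, —b→ t26, —c→ t25
  t20 = b.((a.0 + c.0) | (0 + 0)) | 0 :: —b→ t26
  t21 = b.((a.0 + c.0) | (0 + 0)) | (0 | 0) :: —b→ t27
  t22 = (a.0 + c.0) | (0 + 0) | (c.0 | 0) :: —a→ t28, —c→ t27, —c→ t28
  t23 = (a.0 + c.0) | (0 + 0) | (0 | a.0) :: —a→ t27, —a→ t29, —c→ t29
  t24 = 0 | (0 + 0) | (c.0 | a.0) :: —a→ t28, —c→ t29
  t25 = 0 | (0 + 0) | b.0 :: —b→ t30
  t26 = (a.0 + c.0) | (0 + 0) | 0 :: —a→ t30, —c→ t30
  t27 = (a.0 + c.0) | (0 + 0) | (0 | 0) :: —a→ t31, —c→ t31
  t28 = 0 | (0 + 0) | (c.0 | 0) :: —c→ t31
  t29 = 0 | (0 + 0) | (0 | a.0) :: —a→ t31
  t30 = 0 | (0 + 0) | 0 :: ·
  t31 = 0 | (0 + 0) | (0 | 0) :: ·
Executing adbc from Q (initial set {t0}):
  step 1 (a): {t1}
  step 2 (d): {t4, t5}
  step 3 (b): {t10, t12}
  step 4 (c): {t18}
  Q completes σ.
Executing adbc from P (initial set {s0}):
  step 1 (a): {s1}
  step 2 (d): {s4, s5}
  step 3 (b): {s10, s12}
  step 4 (c): ∅  — P cannot continue

trace-distinct — witness ⟨adbc⟩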